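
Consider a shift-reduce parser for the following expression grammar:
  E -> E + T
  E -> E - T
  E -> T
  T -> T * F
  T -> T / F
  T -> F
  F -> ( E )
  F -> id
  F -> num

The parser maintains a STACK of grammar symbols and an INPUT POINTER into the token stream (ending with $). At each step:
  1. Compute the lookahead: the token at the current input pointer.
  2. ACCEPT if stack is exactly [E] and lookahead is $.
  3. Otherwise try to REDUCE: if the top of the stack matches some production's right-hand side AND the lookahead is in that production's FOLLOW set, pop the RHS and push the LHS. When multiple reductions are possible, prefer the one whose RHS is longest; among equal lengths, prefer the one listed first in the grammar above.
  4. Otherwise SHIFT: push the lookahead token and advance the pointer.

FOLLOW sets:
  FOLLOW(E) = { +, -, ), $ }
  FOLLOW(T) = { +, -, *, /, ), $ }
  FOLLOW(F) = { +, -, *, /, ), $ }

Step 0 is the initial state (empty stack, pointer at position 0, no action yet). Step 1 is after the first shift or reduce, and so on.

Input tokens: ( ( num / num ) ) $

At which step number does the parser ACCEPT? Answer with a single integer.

Step 1: shift (. Stack=[(] ptr=1 lookahead=( remaining=[( num / num ) ) $]
Step 2: shift (. Stack=[( (] ptr=2 lookahead=num remaining=[num / num ) ) $]
Step 3: shift num. Stack=[( ( num] ptr=3 lookahead=/ remaining=[/ num ) ) $]
Step 4: reduce F->num. Stack=[( ( F] ptr=3 lookahead=/ remaining=[/ num ) ) $]
Step 5: reduce T->F. Stack=[( ( T] ptr=3 lookahead=/ remaining=[/ num ) ) $]
Step 6: shift /. Stack=[( ( T /] ptr=4 lookahead=num remaining=[num ) ) $]
Step 7: shift num. Stack=[( ( T / num] ptr=5 lookahead=) remaining=[) ) $]
Step 8: reduce F->num. Stack=[( ( T / F] ptr=5 lookahead=) remaining=[) ) $]
Step 9: reduce T->T / F. Stack=[( ( T] ptr=5 lookahead=) remaining=[) ) $]
Step 10: reduce E->T. Stack=[( ( E] ptr=5 lookahead=) remaining=[) ) $]
Step 11: shift ). Stack=[( ( E )] ptr=6 lookahead=) remaining=[) $]
Step 12: reduce F->( E ). Stack=[( F] ptr=6 lookahead=) remaining=[) $]
Step 13: reduce T->F. Stack=[( T] ptr=6 lookahead=) remaining=[) $]
Step 14: reduce E->T. Stack=[( E] ptr=6 lookahead=) remaining=[) $]
Step 15: shift ). Stack=[( E )] ptr=7 lookahead=$ remaining=[$]
Step 16: reduce F->( E ). Stack=[F] ptr=7 lookahead=$ remaining=[$]
Step 17: reduce T->F. Stack=[T] ptr=7 lookahead=$ remaining=[$]
Step 18: reduce E->T. Stack=[E] ptr=7 lookahead=$ remaining=[$]
Step 19: accept. Stack=[E] ptr=7 lookahead=$ remaining=[$]

Answer: 19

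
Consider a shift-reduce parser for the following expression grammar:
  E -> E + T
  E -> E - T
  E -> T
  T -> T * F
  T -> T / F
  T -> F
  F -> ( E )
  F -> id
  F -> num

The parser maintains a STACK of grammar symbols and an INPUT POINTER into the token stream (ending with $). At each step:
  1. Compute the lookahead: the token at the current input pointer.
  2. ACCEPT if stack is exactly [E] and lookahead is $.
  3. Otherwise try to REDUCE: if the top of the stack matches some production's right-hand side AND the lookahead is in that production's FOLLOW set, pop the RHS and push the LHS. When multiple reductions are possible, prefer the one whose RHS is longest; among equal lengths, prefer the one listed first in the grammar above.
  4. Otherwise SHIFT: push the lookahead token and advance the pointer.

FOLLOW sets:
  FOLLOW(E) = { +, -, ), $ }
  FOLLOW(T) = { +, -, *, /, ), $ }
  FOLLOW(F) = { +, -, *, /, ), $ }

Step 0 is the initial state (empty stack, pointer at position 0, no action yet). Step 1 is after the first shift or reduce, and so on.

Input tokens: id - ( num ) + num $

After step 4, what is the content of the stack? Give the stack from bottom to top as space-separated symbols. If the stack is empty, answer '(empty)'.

Step 1: shift id. Stack=[id] ptr=1 lookahead=- remaining=[- ( num ) + num $]
Step 2: reduce F->id. Stack=[F] ptr=1 lookahead=- remaining=[- ( num ) + num $]
Step 3: reduce T->F. Stack=[T] ptr=1 lookahead=- remaining=[- ( num ) + num $]
Step 4: reduce E->T. Stack=[E] ptr=1 lookahead=- remaining=[- ( num ) + num $]

Answer: E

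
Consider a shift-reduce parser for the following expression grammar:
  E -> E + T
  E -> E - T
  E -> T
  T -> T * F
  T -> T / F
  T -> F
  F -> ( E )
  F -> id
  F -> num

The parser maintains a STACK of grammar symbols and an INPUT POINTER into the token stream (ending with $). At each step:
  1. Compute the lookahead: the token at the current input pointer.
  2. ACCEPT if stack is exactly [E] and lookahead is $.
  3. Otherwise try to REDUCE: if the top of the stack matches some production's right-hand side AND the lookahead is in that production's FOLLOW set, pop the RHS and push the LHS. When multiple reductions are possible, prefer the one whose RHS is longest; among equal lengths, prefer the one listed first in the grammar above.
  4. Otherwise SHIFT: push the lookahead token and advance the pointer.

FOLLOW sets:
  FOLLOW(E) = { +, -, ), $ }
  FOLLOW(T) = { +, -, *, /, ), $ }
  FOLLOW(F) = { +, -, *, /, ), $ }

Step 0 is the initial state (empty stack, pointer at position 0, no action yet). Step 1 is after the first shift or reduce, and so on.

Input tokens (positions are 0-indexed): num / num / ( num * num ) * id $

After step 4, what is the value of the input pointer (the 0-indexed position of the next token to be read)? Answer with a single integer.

Answer: 2

Derivation:
Step 1: shift num. Stack=[num] ptr=1 lookahead=/ remaining=[/ num / ( num * num ) * id $]
Step 2: reduce F->num. Stack=[F] ptr=1 lookahead=/ remaining=[/ num / ( num * num ) * id $]
Step 3: reduce T->F. Stack=[T] ptr=1 lookahead=/ remaining=[/ num / ( num * num ) * id $]
Step 4: shift /. Stack=[T /] ptr=2 lookahead=num remaining=[num / ( num * num ) * id $]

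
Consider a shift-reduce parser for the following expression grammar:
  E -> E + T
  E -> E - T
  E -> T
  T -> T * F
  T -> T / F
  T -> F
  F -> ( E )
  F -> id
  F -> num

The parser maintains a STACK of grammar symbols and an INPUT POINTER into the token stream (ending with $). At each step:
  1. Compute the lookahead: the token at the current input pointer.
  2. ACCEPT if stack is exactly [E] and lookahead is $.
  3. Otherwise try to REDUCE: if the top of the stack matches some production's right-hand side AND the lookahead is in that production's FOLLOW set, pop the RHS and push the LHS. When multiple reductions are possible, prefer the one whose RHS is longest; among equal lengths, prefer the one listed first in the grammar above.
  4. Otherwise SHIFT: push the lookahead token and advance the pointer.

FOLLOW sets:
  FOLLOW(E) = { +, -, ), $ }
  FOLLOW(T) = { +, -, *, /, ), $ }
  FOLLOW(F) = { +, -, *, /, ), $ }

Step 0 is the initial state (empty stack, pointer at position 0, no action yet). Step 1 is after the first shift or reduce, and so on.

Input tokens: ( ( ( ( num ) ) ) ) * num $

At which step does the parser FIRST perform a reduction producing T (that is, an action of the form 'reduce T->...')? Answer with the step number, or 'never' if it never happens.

Step 1: shift (. Stack=[(] ptr=1 lookahead=( remaining=[( ( ( num ) ) ) ) * num $]
Step 2: shift (. Stack=[( (] ptr=2 lookahead=( remaining=[( ( num ) ) ) ) * num $]
Step 3: shift (. Stack=[( ( (] ptr=3 lookahead=( remaining=[( num ) ) ) ) * num $]
Step 4: shift (. Stack=[( ( ( (] ptr=4 lookahead=num remaining=[num ) ) ) ) * num $]
Step 5: shift num. Stack=[( ( ( ( num] ptr=5 lookahead=) remaining=[) ) ) ) * num $]
Step 6: reduce F->num. Stack=[( ( ( ( F] ptr=5 lookahead=) remaining=[) ) ) ) * num $]
Step 7: reduce T->F. Stack=[( ( ( ( T] ptr=5 lookahead=) remaining=[) ) ) ) * num $]

Answer: 7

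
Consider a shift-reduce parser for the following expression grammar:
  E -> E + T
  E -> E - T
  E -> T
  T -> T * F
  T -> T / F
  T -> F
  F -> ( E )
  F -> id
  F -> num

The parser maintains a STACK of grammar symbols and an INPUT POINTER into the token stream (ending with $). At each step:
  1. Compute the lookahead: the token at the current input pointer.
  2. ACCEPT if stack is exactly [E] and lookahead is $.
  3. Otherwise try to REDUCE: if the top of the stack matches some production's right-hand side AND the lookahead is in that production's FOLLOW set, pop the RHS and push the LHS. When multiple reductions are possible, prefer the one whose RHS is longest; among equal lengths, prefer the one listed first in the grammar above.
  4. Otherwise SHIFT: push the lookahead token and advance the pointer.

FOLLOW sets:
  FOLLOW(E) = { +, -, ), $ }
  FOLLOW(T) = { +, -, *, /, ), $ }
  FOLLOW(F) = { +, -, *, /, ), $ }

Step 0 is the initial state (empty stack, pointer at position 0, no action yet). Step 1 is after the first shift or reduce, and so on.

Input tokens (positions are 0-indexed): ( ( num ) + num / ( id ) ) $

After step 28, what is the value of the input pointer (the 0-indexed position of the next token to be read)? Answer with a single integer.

Answer: 11

Derivation:
Step 1: shift (. Stack=[(] ptr=1 lookahead=( remaining=[( num ) + num / ( id ) ) $]
Step 2: shift (. Stack=[( (] ptr=2 lookahead=num remaining=[num ) + num / ( id ) ) $]
Step 3: shift num. Stack=[( ( num] ptr=3 lookahead=) remaining=[) + num / ( id ) ) $]
Step 4: reduce F->num. Stack=[( ( F] ptr=3 lookahead=) remaining=[) + num / ( id ) ) $]
Step 5: reduce T->F. Stack=[( ( T] ptr=3 lookahead=) remaining=[) + num / ( id ) ) $]
Step 6: reduce E->T. Stack=[( ( E] ptr=3 lookahead=) remaining=[) + num / ( id ) ) $]
Step 7: shift ). Stack=[( ( E )] ptr=4 lookahead=+ remaining=[+ num / ( id ) ) $]
Step 8: reduce F->( E ). Stack=[( F] ptr=4 lookahead=+ remaining=[+ num / ( id ) ) $]
Step 9: reduce T->F. Stack=[( T] ptr=4 lookahead=+ remaining=[+ num / ( id ) ) $]
Step 10: reduce E->T. Stack=[( E] ptr=4 lookahead=+ remaining=[+ num / ( id ) ) $]
Step 11: shift +. Stack=[( E +] ptr=5 lookahead=num remaining=[num / ( id ) ) $]
Step 12: shift num. Stack=[( E + num] ptr=6 lookahead=/ remaining=[/ ( id ) ) $]
Step 13: reduce F->num. Stack=[( E + F] ptr=6 lookahead=/ remaining=[/ ( id ) ) $]
Step 14: reduce T->F. Stack=[( E + T] ptr=6 lookahead=/ remaining=[/ ( id ) ) $]
Step 15: shift /. Stack=[( E + T /] ptr=7 lookahead=( remaining=[( id ) ) $]
Step 16: shift (. Stack=[( E + T / (] ptr=8 lookahead=id remaining=[id ) ) $]
Step 17: shift id. Stack=[( E + T / ( id] ptr=9 lookahead=) remaining=[) ) $]
Step 18: reduce F->id. Stack=[( E + T / ( F] ptr=9 lookahead=) remaining=[) ) $]
Step 19: reduce T->F. Stack=[( E + T / ( T] ptr=9 lookahead=) remaining=[) ) $]
Step 20: reduce E->T. Stack=[( E + T / ( E] ptr=9 lookahead=) remaining=[) ) $]
Step 21: shift ). Stack=[( E + T / ( E )] ptr=10 lookahead=) remaining=[) $]
Step 22: reduce F->( E ). Stack=[( E + T / F] ptr=10 lookahead=) remaining=[) $]
Step 23: reduce T->T / F. Stack=[( E + T] ptr=10 lookahead=) remaining=[) $]
Step 24: reduce E->E + T. Stack=[( E] ptr=10 lookahead=) remaining=[) $]
Step 25: shift ). Stack=[( E )] ptr=11 lookahead=$ remaining=[$]
Step 26: reduce F->( E ). Stack=[F] ptr=11 lookahead=$ remaining=[$]
Step 27: reduce T->F. Stack=[T] ptr=11 lookahead=$ remaining=[$]
Step 28: reduce E->T. Stack=[E] ptr=11 lookahead=$ remaining=[$]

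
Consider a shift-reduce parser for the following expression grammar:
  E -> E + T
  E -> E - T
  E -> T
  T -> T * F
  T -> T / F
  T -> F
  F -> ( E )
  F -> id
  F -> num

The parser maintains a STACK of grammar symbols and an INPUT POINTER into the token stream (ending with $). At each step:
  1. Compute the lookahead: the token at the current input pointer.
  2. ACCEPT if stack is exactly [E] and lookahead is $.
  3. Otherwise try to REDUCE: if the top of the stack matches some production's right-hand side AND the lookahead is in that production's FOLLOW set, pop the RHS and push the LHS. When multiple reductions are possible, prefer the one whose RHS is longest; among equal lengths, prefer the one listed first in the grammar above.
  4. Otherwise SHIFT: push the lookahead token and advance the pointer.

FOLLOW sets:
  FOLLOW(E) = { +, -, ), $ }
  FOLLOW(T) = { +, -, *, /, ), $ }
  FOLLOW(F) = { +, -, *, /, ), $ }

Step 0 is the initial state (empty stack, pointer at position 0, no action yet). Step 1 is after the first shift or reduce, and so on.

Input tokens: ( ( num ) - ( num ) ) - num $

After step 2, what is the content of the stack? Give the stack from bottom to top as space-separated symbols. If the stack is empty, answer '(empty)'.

Answer: ( (

Derivation:
Step 1: shift (. Stack=[(] ptr=1 lookahead=( remaining=[( num ) - ( num ) ) - num $]
Step 2: shift (. Stack=[( (] ptr=2 lookahead=num remaining=[num ) - ( num ) ) - num $]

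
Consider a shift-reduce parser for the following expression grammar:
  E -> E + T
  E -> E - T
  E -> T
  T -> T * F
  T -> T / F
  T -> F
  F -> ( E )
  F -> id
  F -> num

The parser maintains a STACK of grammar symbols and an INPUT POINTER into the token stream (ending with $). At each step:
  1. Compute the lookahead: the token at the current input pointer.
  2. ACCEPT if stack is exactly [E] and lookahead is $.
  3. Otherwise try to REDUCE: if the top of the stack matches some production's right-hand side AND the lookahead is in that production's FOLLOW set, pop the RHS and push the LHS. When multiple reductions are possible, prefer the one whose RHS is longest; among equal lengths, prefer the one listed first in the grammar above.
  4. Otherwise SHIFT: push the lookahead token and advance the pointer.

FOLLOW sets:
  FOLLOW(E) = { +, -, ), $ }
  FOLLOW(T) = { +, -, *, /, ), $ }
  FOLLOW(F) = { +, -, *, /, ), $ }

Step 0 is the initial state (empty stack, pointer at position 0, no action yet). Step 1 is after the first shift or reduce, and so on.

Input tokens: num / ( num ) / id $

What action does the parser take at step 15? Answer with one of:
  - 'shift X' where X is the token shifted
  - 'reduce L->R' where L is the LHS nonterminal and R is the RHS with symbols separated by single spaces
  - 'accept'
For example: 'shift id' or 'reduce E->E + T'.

Answer: reduce F->id

Derivation:
Step 1: shift num. Stack=[num] ptr=1 lookahead=/ remaining=[/ ( num ) / id $]
Step 2: reduce F->num. Stack=[F] ptr=1 lookahead=/ remaining=[/ ( num ) / id $]
Step 3: reduce T->F. Stack=[T] ptr=1 lookahead=/ remaining=[/ ( num ) / id $]
Step 4: shift /. Stack=[T /] ptr=2 lookahead=( remaining=[( num ) / id $]
Step 5: shift (. Stack=[T / (] ptr=3 lookahead=num remaining=[num ) / id $]
Step 6: shift num. Stack=[T / ( num] ptr=4 lookahead=) remaining=[) / id $]
Step 7: reduce F->num. Stack=[T / ( F] ptr=4 lookahead=) remaining=[) / id $]
Step 8: reduce T->F. Stack=[T / ( T] ptr=4 lookahead=) remaining=[) / id $]
Step 9: reduce E->T. Stack=[T / ( E] ptr=4 lookahead=) remaining=[) / id $]
Step 10: shift ). Stack=[T / ( E )] ptr=5 lookahead=/ remaining=[/ id $]
Step 11: reduce F->( E ). Stack=[T / F] ptr=5 lookahead=/ remaining=[/ id $]
Step 12: reduce T->T / F. Stack=[T] ptr=5 lookahead=/ remaining=[/ id $]
Step 13: shift /. Stack=[T /] ptr=6 lookahead=id remaining=[id $]
Step 14: shift id. Stack=[T / id] ptr=7 lookahead=$ remaining=[$]
Step 15: reduce F->id. Stack=[T / F] ptr=7 lookahead=$ remaining=[$]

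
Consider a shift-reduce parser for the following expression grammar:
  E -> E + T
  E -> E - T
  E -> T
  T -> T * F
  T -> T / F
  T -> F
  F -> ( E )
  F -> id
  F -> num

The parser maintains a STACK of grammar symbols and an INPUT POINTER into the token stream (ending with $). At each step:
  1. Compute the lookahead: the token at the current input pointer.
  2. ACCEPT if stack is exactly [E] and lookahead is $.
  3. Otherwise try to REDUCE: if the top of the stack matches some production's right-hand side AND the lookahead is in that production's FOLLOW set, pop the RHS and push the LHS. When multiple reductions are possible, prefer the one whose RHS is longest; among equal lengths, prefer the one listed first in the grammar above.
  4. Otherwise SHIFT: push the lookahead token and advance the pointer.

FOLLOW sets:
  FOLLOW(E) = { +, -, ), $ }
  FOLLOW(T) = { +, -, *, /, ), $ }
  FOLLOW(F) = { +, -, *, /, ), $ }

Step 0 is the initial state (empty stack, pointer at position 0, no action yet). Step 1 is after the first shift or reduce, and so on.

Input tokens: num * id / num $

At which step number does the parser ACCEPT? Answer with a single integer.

Step 1: shift num. Stack=[num] ptr=1 lookahead=* remaining=[* id / num $]
Step 2: reduce F->num. Stack=[F] ptr=1 lookahead=* remaining=[* id / num $]
Step 3: reduce T->F. Stack=[T] ptr=1 lookahead=* remaining=[* id / num $]
Step 4: shift *. Stack=[T *] ptr=2 lookahead=id remaining=[id / num $]
Step 5: shift id. Stack=[T * id] ptr=3 lookahead=/ remaining=[/ num $]
Step 6: reduce F->id. Stack=[T * F] ptr=3 lookahead=/ remaining=[/ num $]
Step 7: reduce T->T * F. Stack=[T] ptr=3 lookahead=/ remaining=[/ num $]
Step 8: shift /. Stack=[T /] ptr=4 lookahead=num remaining=[num $]
Step 9: shift num. Stack=[T / num] ptr=5 lookahead=$ remaining=[$]
Step 10: reduce F->num. Stack=[T / F] ptr=5 lookahead=$ remaining=[$]
Step 11: reduce T->T / F. Stack=[T] ptr=5 lookahead=$ remaining=[$]
Step 12: reduce E->T. Stack=[E] ptr=5 lookahead=$ remaining=[$]
Step 13: accept. Stack=[E] ptr=5 lookahead=$ remaining=[$]

Answer: 13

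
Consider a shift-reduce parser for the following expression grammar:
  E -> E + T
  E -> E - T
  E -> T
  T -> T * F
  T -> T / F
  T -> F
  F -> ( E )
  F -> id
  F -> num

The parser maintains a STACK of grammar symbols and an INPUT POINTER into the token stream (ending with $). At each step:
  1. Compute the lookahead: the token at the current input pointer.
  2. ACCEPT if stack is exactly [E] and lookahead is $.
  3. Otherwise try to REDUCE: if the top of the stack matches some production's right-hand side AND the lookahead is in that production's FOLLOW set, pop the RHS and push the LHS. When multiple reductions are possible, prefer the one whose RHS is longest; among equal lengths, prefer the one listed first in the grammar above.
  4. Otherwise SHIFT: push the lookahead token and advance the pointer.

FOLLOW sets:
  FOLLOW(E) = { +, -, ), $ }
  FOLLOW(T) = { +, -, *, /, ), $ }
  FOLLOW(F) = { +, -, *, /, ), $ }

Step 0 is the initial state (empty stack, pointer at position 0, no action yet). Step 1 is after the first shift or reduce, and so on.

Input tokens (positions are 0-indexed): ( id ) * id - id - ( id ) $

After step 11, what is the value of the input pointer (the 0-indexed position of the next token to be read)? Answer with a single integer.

Step 1: shift (. Stack=[(] ptr=1 lookahead=id remaining=[id ) * id - id - ( id ) $]
Step 2: shift id. Stack=[( id] ptr=2 lookahead=) remaining=[) * id - id - ( id ) $]
Step 3: reduce F->id. Stack=[( F] ptr=2 lookahead=) remaining=[) * id - id - ( id ) $]
Step 4: reduce T->F. Stack=[( T] ptr=2 lookahead=) remaining=[) * id - id - ( id ) $]
Step 5: reduce E->T. Stack=[( E] ptr=2 lookahead=) remaining=[) * id - id - ( id ) $]
Step 6: shift ). Stack=[( E )] ptr=3 lookahead=* remaining=[* id - id - ( id ) $]
Step 7: reduce F->( E ). Stack=[F] ptr=3 lookahead=* remaining=[* id - id - ( id ) $]
Step 8: reduce T->F. Stack=[T] ptr=3 lookahead=* remaining=[* id - id - ( id ) $]
Step 9: shift *. Stack=[T *] ptr=4 lookahead=id remaining=[id - id - ( id ) $]
Step 10: shift id. Stack=[T * id] ptr=5 lookahead=- remaining=[- id - ( id ) $]
Step 11: reduce F->id. Stack=[T * F] ptr=5 lookahead=- remaining=[- id - ( id ) $]

Answer: 5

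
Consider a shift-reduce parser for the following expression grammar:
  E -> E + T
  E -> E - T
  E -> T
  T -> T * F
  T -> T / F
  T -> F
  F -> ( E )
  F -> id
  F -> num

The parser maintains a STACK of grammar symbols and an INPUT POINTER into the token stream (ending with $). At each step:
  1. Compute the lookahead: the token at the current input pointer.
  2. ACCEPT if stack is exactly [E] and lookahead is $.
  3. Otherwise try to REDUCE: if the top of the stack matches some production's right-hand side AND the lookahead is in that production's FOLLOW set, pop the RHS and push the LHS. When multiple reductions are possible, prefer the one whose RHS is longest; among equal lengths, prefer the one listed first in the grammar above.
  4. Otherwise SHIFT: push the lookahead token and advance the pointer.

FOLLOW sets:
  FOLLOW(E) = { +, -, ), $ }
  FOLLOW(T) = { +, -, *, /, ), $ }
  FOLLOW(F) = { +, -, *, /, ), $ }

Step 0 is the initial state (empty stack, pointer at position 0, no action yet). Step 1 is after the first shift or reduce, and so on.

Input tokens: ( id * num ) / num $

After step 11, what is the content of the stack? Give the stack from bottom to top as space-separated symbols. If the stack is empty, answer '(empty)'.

Step 1: shift (. Stack=[(] ptr=1 lookahead=id remaining=[id * num ) / num $]
Step 2: shift id. Stack=[( id] ptr=2 lookahead=* remaining=[* num ) / num $]
Step 3: reduce F->id. Stack=[( F] ptr=2 lookahead=* remaining=[* num ) / num $]
Step 4: reduce T->F. Stack=[( T] ptr=2 lookahead=* remaining=[* num ) / num $]
Step 5: shift *. Stack=[( T *] ptr=3 lookahead=num remaining=[num ) / num $]
Step 6: shift num. Stack=[( T * num] ptr=4 lookahead=) remaining=[) / num $]
Step 7: reduce F->num. Stack=[( T * F] ptr=4 lookahead=) remaining=[) / num $]
Step 8: reduce T->T * F. Stack=[( T] ptr=4 lookahead=) remaining=[) / num $]
Step 9: reduce E->T. Stack=[( E] ptr=4 lookahead=) remaining=[) / num $]
Step 10: shift ). Stack=[( E )] ptr=5 lookahead=/ remaining=[/ num $]
Step 11: reduce F->( E ). Stack=[F] ptr=5 lookahead=/ remaining=[/ num $]

Answer: F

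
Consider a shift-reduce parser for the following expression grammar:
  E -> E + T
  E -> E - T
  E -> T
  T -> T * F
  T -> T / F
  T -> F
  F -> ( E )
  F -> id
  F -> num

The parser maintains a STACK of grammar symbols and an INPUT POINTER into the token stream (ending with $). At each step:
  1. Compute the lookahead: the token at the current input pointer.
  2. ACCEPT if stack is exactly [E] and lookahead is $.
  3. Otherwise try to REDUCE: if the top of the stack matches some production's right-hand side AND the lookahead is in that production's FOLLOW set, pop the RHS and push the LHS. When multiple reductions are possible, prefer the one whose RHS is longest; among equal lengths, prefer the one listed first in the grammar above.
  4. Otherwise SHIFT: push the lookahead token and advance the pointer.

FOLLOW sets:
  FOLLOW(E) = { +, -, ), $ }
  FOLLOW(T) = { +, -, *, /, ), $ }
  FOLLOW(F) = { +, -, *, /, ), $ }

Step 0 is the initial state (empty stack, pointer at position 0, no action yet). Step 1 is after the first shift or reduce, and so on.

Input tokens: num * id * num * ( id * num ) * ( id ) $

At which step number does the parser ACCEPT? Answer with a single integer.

Step 1: shift num. Stack=[num] ptr=1 lookahead=* remaining=[* id * num * ( id * num ) * ( id ) $]
Step 2: reduce F->num. Stack=[F] ptr=1 lookahead=* remaining=[* id * num * ( id * num ) * ( id ) $]
Step 3: reduce T->F. Stack=[T] ptr=1 lookahead=* remaining=[* id * num * ( id * num ) * ( id ) $]
Step 4: shift *. Stack=[T *] ptr=2 lookahead=id remaining=[id * num * ( id * num ) * ( id ) $]
Step 5: shift id. Stack=[T * id] ptr=3 lookahead=* remaining=[* num * ( id * num ) * ( id ) $]
Step 6: reduce F->id. Stack=[T * F] ptr=3 lookahead=* remaining=[* num * ( id * num ) * ( id ) $]
Step 7: reduce T->T * F. Stack=[T] ptr=3 lookahead=* remaining=[* num * ( id * num ) * ( id ) $]
Step 8: shift *. Stack=[T *] ptr=4 lookahead=num remaining=[num * ( id * num ) * ( id ) $]
Step 9: shift num. Stack=[T * num] ptr=5 lookahead=* remaining=[* ( id * num ) * ( id ) $]
Step 10: reduce F->num. Stack=[T * F] ptr=5 lookahead=* remaining=[* ( id * num ) * ( id ) $]
Step 11: reduce T->T * F. Stack=[T] ptr=5 lookahead=* remaining=[* ( id * num ) * ( id ) $]
Step 12: shift *. Stack=[T *] ptr=6 lookahead=( remaining=[( id * num ) * ( id ) $]
Step 13: shift (. Stack=[T * (] ptr=7 lookahead=id remaining=[id * num ) * ( id ) $]
Step 14: shift id. Stack=[T * ( id] ptr=8 lookahead=* remaining=[* num ) * ( id ) $]
Step 15: reduce F->id. Stack=[T * ( F] ptr=8 lookahead=* remaining=[* num ) * ( id ) $]
Step 16: reduce T->F. Stack=[T * ( T] ptr=8 lookahead=* remaining=[* num ) * ( id ) $]
Step 17: shift *. Stack=[T * ( T *] ptr=9 lookahead=num remaining=[num ) * ( id ) $]
Step 18: shift num. Stack=[T * ( T * num] ptr=10 lookahead=) remaining=[) * ( id ) $]
Step 19: reduce F->num. Stack=[T * ( T * F] ptr=10 lookahead=) remaining=[) * ( id ) $]
Step 20: reduce T->T * F. Stack=[T * ( T] ptr=10 lookahead=) remaining=[) * ( id ) $]
Step 21: reduce E->T. Stack=[T * ( E] ptr=10 lookahead=) remaining=[) * ( id ) $]
Step 22: shift ). Stack=[T * ( E )] ptr=11 lookahead=* remaining=[* ( id ) $]
Step 23: reduce F->( E ). Stack=[T * F] ptr=11 lookahead=* remaining=[* ( id ) $]
Step 24: reduce T->T * F. Stack=[T] ptr=11 lookahead=* remaining=[* ( id ) $]
Step 25: shift *. Stack=[T *] ptr=12 lookahead=( remaining=[( id ) $]
Step 26: shift (. Stack=[T * (] ptr=13 lookahead=id remaining=[id ) $]
Step 27: shift id. Stack=[T * ( id] ptr=14 lookahead=) remaining=[) $]
Step 28: reduce F->id. Stack=[T * ( F] ptr=14 lookahead=) remaining=[) $]
Step 29: reduce T->F. Stack=[T * ( T] ptr=14 lookahead=) remaining=[) $]
Step 30: reduce E->T. Stack=[T * ( E] ptr=14 lookahead=) remaining=[) $]
Step 31: shift ). Stack=[T * ( E )] ptr=15 lookahead=$ remaining=[$]
Step 32: reduce F->( E ). Stack=[T * F] ptr=15 lookahead=$ remaining=[$]
Step 33: reduce T->T * F. Stack=[T] ptr=15 lookahead=$ remaining=[$]
Step 34: reduce E->T. Stack=[E] ptr=15 lookahead=$ remaining=[$]
Step 35: accept. Stack=[E] ptr=15 lookahead=$ remaining=[$]

Answer: 35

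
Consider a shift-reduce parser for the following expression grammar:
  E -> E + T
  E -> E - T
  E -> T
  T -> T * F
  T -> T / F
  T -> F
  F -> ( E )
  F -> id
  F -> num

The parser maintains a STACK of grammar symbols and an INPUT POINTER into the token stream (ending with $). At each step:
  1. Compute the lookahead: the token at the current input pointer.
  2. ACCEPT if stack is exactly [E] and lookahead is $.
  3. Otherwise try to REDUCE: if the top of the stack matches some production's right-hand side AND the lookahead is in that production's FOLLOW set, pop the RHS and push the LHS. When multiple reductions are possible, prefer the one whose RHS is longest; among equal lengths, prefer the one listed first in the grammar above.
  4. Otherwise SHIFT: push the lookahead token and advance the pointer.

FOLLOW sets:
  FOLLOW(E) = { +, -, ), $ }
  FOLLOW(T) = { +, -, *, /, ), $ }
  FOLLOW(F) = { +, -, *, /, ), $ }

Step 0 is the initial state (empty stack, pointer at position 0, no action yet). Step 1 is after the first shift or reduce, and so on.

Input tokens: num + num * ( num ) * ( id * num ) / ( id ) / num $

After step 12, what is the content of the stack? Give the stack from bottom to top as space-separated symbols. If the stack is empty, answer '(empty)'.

Step 1: shift num. Stack=[num] ptr=1 lookahead=+ remaining=[+ num * ( num ) * ( id * num ) / ( id ) / num $]
Step 2: reduce F->num. Stack=[F] ptr=1 lookahead=+ remaining=[+ num * ( num ) * ( id * num ) / ( id ) / num $]
Step 3: reduce T->F. Stack=[T] ptr=1 lookahead=+ remaining=[+ num * ( num ) * ( id * num ) / ( id ) / num $]
Step 4: reduce E->T. Stack=[E] ptr=1 lookahead=+ remaining=[+ num * ( num ) * ( id * num ) / ( id ) / num $]
Step 5: shift +. Stack=[E +] ptr=2 lookahead=num remaining=[num * ( num ) * ( id * num ) / ( id ) / num $]
Step 6: shift num. Stack=[E + num] ptr=3 lookahead=* remaining=[* ( num ) * ( id * num ) / ( id ) / num $]
Step 7: reduce F->num. Stack=[E + F] ptr=3 lookahead=* remaining=[* ( num ) * ( id * num ) / ( id ) / num $]
Step 8: reduce T->F. Stack=[E + T] ptr=3 lookahead=* remaining=[* ( num ) * ( id * num ) / ( id ) / num $]
Step 9: shift *. Stack=[E + T *] ptr=4 lookahead=( remaining=[( num ) * ( id * num ) / ( id ) / num $]
Step 10: shift (. Stack=[E + T * (] ptr=5 lookahead=num remaining=[num ) * ( id * num ) / ( id ) / num $]
Step 11: shift num. Stack=[E + T * ( num] ptr=6 lookahead=) remaining=[) * ( id * num ) / ( id ) / num $]
Step 12: reduce F->num. Stack=[E + T * ( F] ptr=6 lookahead=) remaining=[) * ( id * num ) / ( id ) / num $]

Answer: E + T * ( F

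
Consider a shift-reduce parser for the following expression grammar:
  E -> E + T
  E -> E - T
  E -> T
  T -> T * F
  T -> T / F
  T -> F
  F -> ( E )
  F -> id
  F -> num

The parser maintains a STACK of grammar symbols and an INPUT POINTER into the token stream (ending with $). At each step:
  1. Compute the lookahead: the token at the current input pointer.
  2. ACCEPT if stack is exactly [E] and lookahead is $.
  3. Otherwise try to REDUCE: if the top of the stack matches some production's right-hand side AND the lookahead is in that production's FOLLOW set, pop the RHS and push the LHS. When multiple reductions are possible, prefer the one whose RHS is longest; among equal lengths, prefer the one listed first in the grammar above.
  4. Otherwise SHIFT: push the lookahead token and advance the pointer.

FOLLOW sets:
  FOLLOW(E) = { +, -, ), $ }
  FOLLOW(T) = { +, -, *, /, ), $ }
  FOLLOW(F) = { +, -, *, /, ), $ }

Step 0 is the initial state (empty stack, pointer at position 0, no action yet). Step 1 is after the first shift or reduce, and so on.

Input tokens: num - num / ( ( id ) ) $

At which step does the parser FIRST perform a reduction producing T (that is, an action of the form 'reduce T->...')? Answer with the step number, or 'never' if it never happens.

Step 1: shift num. Stack=[num] ptr=1 lookahead=- remaining=[- num / ( ( id ) ) $]
Step 2: reduce F->num. Stack=[F] ptr=1 lookahead=- remaining=[- num / ( ( id ) ) $]
Step 3: reduce T->F. Stack=[T] ptr=1 lookahead=- remaining=[- num / ( ( id ) ) $]

Answer: 3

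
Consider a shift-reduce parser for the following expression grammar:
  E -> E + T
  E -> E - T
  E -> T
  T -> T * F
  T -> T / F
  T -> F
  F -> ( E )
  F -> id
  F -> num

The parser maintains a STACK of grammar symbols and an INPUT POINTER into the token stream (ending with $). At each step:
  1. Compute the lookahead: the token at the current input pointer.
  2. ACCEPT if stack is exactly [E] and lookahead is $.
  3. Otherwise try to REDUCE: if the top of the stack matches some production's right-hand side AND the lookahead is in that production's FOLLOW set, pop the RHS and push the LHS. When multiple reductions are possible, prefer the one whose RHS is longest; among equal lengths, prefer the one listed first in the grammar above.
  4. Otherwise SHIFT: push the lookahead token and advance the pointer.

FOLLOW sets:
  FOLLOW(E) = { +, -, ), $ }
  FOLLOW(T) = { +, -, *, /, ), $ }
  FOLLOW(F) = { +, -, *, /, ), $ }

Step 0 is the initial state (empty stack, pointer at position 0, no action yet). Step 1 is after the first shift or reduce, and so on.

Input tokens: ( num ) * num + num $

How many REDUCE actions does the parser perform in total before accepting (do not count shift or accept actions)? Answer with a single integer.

Step 1: shift (. Stack=[(] ptr=1 lookahead=num remaining=[num ) * num + num $]
Step 2: shift num. Stack=[( num] ptr=2 lookahead=) remaining=[) * num + num $]
Step 3: reduce F->num. Stack=[( F] ptr=2 lookahead=) remaining=[) * num + num $]
Step 4: reduce T->F. Stack=[( T] ptr=2 lookahead=) remaining=[) * num + num $]
Step 5: reduce E->T. Stack=[( E] ptr=2 lookahead=) remaining=[) * num + num $]
Step 6: shift ). Stack=[( E )] ptr=3 lookahead=* remaining=[* num + num $]
Step 7: reduce F->( E ). Stack=[F] ptr=3 lookahead=* remaining=[* num + num $]
Step 8: reduce T->F. Stack=[T] ptr=3 lookahead=* remaining=[* num + num $]
Step 9: shift *. Stack=[T *] ptr=4 lookahead=num remaining=[num + num $]
Step 10: shift num. Stack=[T * num] ptr=5 lookahead=+ remaining=[+ num $]
Step 11: reduce F->num. Stack=[T * F] ptr=5 lookahead=+ remaining=[+ num $]
Step 12: reduce T->T * F. Stack=[T] ptr=5 lookahead=+ remaining=[+ num $]
Step 13: reduce E->T. Stack=[E] ptr=5 lookahead=+ remaining=[+ num $]
Step 14: shift +. Stack=[E +] ptr=6 lookahead=num remaining=[num $]
Step 15: shift num. Stack=[E + num] ptr=7 lookahead=$ remaining=[$]
Step 16: reduce F->num. Stack=[E + F] ptr=7 lookahead=$ remaining=[$]
Step 17: reduce T->F. Stack=[E + T] ptr=7 lookahead=$ remaining=[$]
Step 18: reduce E->E + T. Stack=[E] ptr=7 lookahead=$ remaining=[$]
Step 19: accept. Stack=[E] ptr=7 lookahead=$ remaining=[$]

Answer: 11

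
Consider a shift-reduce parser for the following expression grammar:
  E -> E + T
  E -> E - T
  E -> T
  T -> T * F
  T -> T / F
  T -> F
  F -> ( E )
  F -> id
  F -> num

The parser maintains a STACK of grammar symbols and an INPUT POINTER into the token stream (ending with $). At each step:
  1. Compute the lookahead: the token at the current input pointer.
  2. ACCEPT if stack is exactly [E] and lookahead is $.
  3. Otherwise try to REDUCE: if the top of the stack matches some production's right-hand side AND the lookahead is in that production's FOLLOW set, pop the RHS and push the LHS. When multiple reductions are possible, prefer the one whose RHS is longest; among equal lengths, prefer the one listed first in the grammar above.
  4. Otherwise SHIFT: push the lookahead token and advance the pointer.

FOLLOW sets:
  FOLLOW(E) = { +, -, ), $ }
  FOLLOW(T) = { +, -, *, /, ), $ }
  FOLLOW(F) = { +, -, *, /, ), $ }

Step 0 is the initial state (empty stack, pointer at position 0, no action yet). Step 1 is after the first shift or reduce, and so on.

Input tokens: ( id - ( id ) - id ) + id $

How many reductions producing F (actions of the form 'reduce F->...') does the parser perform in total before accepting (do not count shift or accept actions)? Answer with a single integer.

Answer: 6

Derivation:
Step 1: shift (. Stack=[(] ptr=1 lookahead=id remaining=[id - ( id ) - id ) + id $]
Step 2: shift id. Stack=[( id] ptr=2 lookahead=- remaining=[- ( id ) - id ) + id $]
Step 3: reduce F->id. Stack=[( F] ptr=2 lookahead=- remaining=[- ( id ) - id ) + id $]
Step 4: reduce T->F. Stack=[( T] ptr=2 lookahead=- remaining=[- ( id ) - id ) + id $]
Step 5: reduce E->T. Stack=[( E] ptr=2 lookahead=- remaining=[- ( id ) - id ) + id $]
Step 6: shift -. Stack=[( E -] ptr=3 lookahead=( remaining=[( id ) - id ) + id $]
Step 7: shift (. Stack=[( E - (] ptr=4 lookahead=id remaining=[id ) - id ) + id $]
Step 8: shift id. Stack=[( E - ( id] ptr=5 lookahead=) remaining=[) - id ) + id $]
Step 9: reduce F->id. Stack=[( E - ( F] ptr=5 lookahead=) remaining=[) - id ) + id $]
Step 10: reduce T->F. Stack=[( E - ( T] ptr=5 lookahead=) remaining=[) - id ) + id $]
Step 11: reduce E->T. Stack=[( E - ( E] ptr=5 lookahead=) remaining=[) - id ) + id $]
Step 12: shift ). Stack=[( E - ( E )] ptr=6 lookahead=- remaining=[- id ) + id $]
Step 13: reduce F->( E ). Stack=[( E - F] ptr=6 lookahead=- remaining=[- id ) + id $]
Step 14: reduce T->F. Stack=[( E - T] ptr=6 lookahead=- remaining=[- id ) + id $]
Step 15: reduce E->E - T. Stack=[( E] ptr=6 lookahead=- remaining=[- id ) + id $]
Step 16: shift -. Stack=[( E -] ptr=7 lookahead=id remaining=[id ) + id $]
Step 17: shift id. Stack=[( E - id] ptr=8 lookahead=) remaining=[) + id $]
Step 18: reduce F->id. Stack=[( E - F] ptr=8 lookahead=) remaining=[) + id $]
Step 19: reduce T->F. Stack=[( E - T] ptr=8 lookahead=) remaining=[) + id $]
Step 20: reduce E->E - T. Stack=[( E] ptr=8 lookahead=) remaining=[) + id $]
Step 21: shift ). Stack=[( E )] ptr=9 lookahead=+ remaining=[+ id $]
Step 22: reduce F->( E ). Stack=[F] ptr=9 lookahead=+ remaining=[+ id $]
Step 23: reduce T->F. Stack=[T] ptr=9 lookahead=+ remaining=[+ id $]
Step 24: reduce E->T. Stack=[E] ptr=9 lookahead=+ remaining=[+ id $]
Step 25: shift +. Stack=[E +] ptr=10 lookahead=id remaining=[id $]
Step 26: shift id. Stack=[E + id] ptr=11 lookahead=$ remaining=[$]
Step 27: reduce F->id. Stack=[E + F] ptr=11 lookahead=$ remaining=[$]
Step 28: reduce T->F. Stack=[E + T] ptr=11 lookahead=$ remaining=[$]
Step 29: reduce E->E + T. Stack=[E] ptr=11 lookahead=$ remaining=[$]
Step 30: accept. Stack=[E] ptr=11 lookahead=$ remaining=[$]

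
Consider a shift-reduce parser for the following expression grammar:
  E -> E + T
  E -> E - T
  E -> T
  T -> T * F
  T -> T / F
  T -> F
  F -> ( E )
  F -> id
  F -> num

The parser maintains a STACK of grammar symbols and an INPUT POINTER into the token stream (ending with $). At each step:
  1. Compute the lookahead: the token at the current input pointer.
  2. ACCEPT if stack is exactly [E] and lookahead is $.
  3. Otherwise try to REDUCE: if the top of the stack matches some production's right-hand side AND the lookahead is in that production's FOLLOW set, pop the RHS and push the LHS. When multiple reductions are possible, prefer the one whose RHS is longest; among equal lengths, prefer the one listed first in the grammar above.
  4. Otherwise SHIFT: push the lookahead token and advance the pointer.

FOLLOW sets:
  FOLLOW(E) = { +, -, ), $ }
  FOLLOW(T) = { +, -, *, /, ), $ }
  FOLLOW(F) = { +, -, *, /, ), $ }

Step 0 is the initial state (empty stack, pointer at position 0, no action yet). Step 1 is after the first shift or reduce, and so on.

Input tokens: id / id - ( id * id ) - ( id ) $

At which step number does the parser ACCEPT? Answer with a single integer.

Step 1: shift id. Stack=[id] ptr=1 lookahead=/ remaining=[/ id - ( id * id ) - ( id ) $]
Step 2: reduce F->id. Stack=[F] ptr=1 lookahead=/ remaining=[/ id - ( id * id ) - ( id ) $]
Step 3: reduce T->F. Stack=[T] ptr=1 lookahead=/ remaining=[/ id - ( id * id ) - ( id ) $]
Step 4: shift /. Stack=[T /] ptr=2 lookahead=id remaining=[id - ( id * id ) - ( id ) $]
Step 5: shift id. Stack=[T / id] ptr=3 lookahead=- remaining=[- ( id * id ) - ( id ) $]
Step 6: reduce F->id. Stack=[T / F] ptr=3 lookahead=- remaining=[- ( id * id ) - ( id ) $]
Step 7: reduce T->T / F. Stack=[T] ptr=3 lookahead=- remaining=[- ( id * id ) - ( id ) $]
Step 8: reduce E->T. Stack=[E] ptr=3 lookahead=- remaining=[- ( id * id ) - ( id ) $]
Step 9: shift -. Stack=[E -] ptr=4 lookahead=( remaining=[( id * id ) - ( id ) $]
Step 10: shift (. Stack=[E - (] ptr=5 lookahead=id remaining=[id * id ) - ( id ) $]
Step 11: shift id. Stack=[E - ( id] ptr=6 lookahead=* remaining=[* id ) - ( id ) $]
Step 12: reduce F->id. Stack=[E - ( F] ptr=6 lookahead=* remaining=[* id ) - ( id ) $]
Step 13: reduce T->F. Stack=[E - ( T] ptr=6 lookahead=* remaining=[* id ) - ( id ) $]
Step 14: shift *. Stack=[E - ( T *] ptr=7 lookahead=id remaining=[id ) - ( id ) $]
Step 15: shift id. Stack=[E - ( T * id] ptr=8 lookahead=) remaining=[) - ( id ) $]
Step 16: reduce F->id. Stack=[E - ( T * F] ptr=8 lookahead=) remaining=[) - ( id ) $]
Step 17: reduce T->T * F. Stack=[E - ( T] ptr=8 lookahead=) remaining=[) - ( id ) $]
Step 18: reduce E->T. Stack=[E - ( E] ptr=8 lookahead=) remaining=[) - ( id ) $]
Step 19: shift ). Stack=[E - ( E )] ptr=9 lookahead=- remaining=[- ( id ) $]
Step 20: reduce F->( E ). Stack=[E - F] ptr=9 lookahead=- remaining=[- ( id ) $]
Step 21: reduce T->F. Stack=[E - T] ptr=9 lookahead=- remaining=[- ( id ) $]
Step 22: reduce E->E - T. Stack=[E] ptr=9 lookahead=- remaining=[- ( id ) $]
Step 23: shift -. Stack=[E -] ptr=10 lookahead=( remaining=[( id ) $]
Step 24: shift (. Stack=[E - (] ptr=11 lookahead=id remaining=[id ) $]
Step 25: shift id. Stack=[E - ( id] ptr=12 lookahead=) remaining=[) $]
Step 26: reduce F->id. Stack=[E - ( F] ptr=12 lookahead=) remaining=[) $]
Step 27: reduce T->F. Stack=[E - ( T] ptr=12 lookahead=) remaining=[) $]
Step 28: reduce E->T. Stack=[E - ( E] ptr=12 lookahead=) remaining=[) $]
Step 29: shift ). Stack=[E - ( E )] ptr=13 lookahead=$ remaining=[$]
Step 30: reduce F->( E ). Stack=[E - F] ptr=13 lookahead=$ remaining=[$]
Step 31: reduce T->F. Stack=[E - T] ptr=13 lookahead=$ remaining=[$]
Step 32: reduce E->E - T. Stack=[E] ptr=13 lookahead=$ remaining=[$]
Step 33: accept. Stack=[E] ptr=13 lookahead=$ remaining=[$]

Answer: 33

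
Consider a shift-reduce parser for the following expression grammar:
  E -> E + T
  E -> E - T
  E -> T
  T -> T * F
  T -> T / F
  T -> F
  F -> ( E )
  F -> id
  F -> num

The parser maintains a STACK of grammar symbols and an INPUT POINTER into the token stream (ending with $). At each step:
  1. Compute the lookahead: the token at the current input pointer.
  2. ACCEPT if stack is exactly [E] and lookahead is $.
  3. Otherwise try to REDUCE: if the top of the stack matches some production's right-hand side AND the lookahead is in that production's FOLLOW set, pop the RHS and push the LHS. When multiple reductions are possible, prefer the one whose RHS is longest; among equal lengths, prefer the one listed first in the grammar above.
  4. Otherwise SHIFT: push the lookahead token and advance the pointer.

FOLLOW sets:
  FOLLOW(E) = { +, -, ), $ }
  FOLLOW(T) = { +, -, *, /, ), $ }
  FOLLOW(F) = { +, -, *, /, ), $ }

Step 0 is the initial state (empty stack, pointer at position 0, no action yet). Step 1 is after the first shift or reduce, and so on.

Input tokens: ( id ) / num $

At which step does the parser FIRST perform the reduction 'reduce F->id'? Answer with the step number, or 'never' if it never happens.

Answer: 3

Derivation:
Step 1: shift (. Stack=[(] ptr=1 lookahead=id remaining=[id ) / num $]
Step 2: shift id. Stack=[( id] ptr=2 lookahead=) remaining=[) / num $]
Step 3: reduce F->id. Stack=[( F] ptr=2 lookahead=) remaining=[) / num $]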